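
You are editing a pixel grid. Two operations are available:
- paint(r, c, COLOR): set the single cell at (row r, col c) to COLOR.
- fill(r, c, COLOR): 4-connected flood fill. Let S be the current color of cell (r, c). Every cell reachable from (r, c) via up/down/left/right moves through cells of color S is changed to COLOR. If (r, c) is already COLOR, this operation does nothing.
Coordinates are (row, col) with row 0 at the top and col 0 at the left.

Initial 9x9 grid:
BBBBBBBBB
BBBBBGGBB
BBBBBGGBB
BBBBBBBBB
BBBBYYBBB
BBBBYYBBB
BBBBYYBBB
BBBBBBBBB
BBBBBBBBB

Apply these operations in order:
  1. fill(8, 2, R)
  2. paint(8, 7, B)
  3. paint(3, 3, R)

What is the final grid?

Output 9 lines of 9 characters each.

Answer: RRRRRRRRR
RRRRRGGRR
RRRRRGGRR
RRRRRRRRR
RRRRYYRRR
RRRRYYRRR
RRRRYYRRR
RRRRRRRRR
RRRRRRRBR

Derivation:
After op 1 fill(8,2,R) [71 cells changed]:
RRRRRRRRR
RRRRRGGRR
RRRRRGGRR
RRRRRRRRR
RRRRYYRRR
RRRRYYRRR
RRRRYYRRR
RRRRRRRRR
RRRRRRRRR
After op 2 paint(8,7,B):
RRRRRRRRR
RRRRRGGRR
RRRRRGGRR
RRRRRRRRR
RRRRYYRRR
RRRRYYRRR
RRRRYYRRR
RRRRRRRRR
RRRRRRRBR
After op 3 paint(3,3,R):
RRRRRRRRR
RRRRRGGRR
RRRRRGGRR
RRRRRRRRR
RRRRYYRRR
RRRRYYRRR
RRRRYYRRR
RRRRRRRRR
RRRRRRRBR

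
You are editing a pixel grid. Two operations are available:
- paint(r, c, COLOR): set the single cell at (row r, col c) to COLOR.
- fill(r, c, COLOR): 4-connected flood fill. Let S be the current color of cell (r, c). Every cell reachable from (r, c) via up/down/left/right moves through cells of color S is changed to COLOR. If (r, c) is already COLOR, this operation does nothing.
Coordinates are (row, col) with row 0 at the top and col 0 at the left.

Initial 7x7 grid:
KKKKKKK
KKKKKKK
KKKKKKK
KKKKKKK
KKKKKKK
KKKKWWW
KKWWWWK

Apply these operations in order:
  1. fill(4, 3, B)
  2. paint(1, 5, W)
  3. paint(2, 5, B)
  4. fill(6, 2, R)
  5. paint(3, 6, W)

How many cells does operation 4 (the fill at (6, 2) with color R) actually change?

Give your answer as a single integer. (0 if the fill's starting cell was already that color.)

Answer: 7

Derivation:
After op 1 fill(4,3,B) [41 cells changed]:
BBBBBBB
BBBBBBB
BBBBBBB
BBBBBBB
BBBBBBB
BBBBWWW
BBWWWWK
After op 2 paint(1,5,W):
BBBBBBB
BBBBBWB
BBBBBBB
BBBBBBB
BBBBBBB
BBBBWWW
BBWWWWK
After op 3 paint(2,5,B):
BBBBBBB
BBBBBWB
BBBBBBB
BBBBBBB
BBBBBBB
BBBBWWW
BBWWWWK
After op 4 fill(6,2,R) [7 cells changed]:
BBBBBBB
BBBBBWB
BBBBBBB
BBBBBBB
BBBBBBB
BBBBRRR
BBRRRRK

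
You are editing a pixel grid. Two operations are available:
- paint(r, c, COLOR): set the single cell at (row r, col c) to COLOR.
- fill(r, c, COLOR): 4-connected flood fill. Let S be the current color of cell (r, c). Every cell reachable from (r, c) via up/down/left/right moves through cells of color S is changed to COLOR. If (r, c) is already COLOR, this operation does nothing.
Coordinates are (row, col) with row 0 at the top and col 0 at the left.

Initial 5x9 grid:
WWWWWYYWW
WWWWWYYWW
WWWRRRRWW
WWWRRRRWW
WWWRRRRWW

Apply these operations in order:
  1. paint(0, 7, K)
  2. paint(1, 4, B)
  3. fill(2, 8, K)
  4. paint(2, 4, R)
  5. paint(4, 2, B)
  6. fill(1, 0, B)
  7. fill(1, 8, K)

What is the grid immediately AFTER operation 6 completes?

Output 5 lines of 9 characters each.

Answer: BBBBBYYKK
BBBBBYYKK
BBBRRRRKK
BBBRRRRKK
BBBRRRRKK

Derivation:
After op 1 paint(0,7,K):
WWWWWYYKW
WWWWWYYWW
WWWRRRRWW
WWWRRRRWW
WWWRRRRWW
After op 2 paint(1,4,B):
WWWWWYYKW
WWWWBYYWW
WWWRRRRWW
WWWRRRRWW
WWWRRRRWW
After op 3 fill(2,8,K) [9 cells changed]:
WWWWWYYKK
WWWWBYYKK
WWWRRRRKK
WWWRRRRKK
WWWRRRRKK
After op 4 paint(2,4,R):
WWWWWYYKK
WWWWBYYKK
WWWRRRRKK
WWWRRRRKK
WWWRRRRKK
After op 5 paint(4,2,B):
WWWWWYYKK
WWWWBYYKK
WWWRRRRKK
WWWRRRRKK
WWBRRRRKK
After op 6 fill(1,0,B) [17 cells changed]:
BBBBBYYKK
BBBBBYYKK
BBBRRRRKK
BBBRRRRKK
BBBRRRRKK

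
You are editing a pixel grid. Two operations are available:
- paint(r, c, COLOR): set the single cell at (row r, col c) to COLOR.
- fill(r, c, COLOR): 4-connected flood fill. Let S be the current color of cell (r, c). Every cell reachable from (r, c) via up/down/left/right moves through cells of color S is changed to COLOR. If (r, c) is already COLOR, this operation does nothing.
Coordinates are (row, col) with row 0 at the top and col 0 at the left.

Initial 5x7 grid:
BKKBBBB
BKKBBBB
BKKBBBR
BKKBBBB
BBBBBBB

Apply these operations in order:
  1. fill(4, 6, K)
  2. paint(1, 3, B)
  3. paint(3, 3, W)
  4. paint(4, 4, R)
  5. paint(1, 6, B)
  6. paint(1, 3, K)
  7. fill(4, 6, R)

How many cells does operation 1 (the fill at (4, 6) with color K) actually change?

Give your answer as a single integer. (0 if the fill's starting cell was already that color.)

Answer: 26

Derivation:
After op 1 fill(4,6,K) [26 cells changed]:
KKKKKKK
KKKKKKK
KKKKKKR
KKKKKKK
KKKKKKK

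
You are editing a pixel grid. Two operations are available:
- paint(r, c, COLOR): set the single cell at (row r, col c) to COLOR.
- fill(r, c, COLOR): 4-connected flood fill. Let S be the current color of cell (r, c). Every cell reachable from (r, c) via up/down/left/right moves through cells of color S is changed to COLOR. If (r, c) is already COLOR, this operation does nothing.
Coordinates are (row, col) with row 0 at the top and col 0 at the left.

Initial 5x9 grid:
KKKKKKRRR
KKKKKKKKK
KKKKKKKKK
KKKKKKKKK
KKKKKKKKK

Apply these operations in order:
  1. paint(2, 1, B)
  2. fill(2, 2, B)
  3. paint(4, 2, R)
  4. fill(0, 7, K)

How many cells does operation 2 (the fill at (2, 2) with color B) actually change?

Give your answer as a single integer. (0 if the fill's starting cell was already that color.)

Answer: 41

Derivation:
After op 1 paint(2,1,B):
KKKKKKRRR
KKKKKKKKK
KBKKKKKKK
KKKKKKKKK
KKKKKKKKK
After op 2 fill(2,2,B) [41 cells changed]:
BBBBBBRRR
BBBBBBBBB
BBBBBBBBB
BBBBBBBBB
BBBBBBBBB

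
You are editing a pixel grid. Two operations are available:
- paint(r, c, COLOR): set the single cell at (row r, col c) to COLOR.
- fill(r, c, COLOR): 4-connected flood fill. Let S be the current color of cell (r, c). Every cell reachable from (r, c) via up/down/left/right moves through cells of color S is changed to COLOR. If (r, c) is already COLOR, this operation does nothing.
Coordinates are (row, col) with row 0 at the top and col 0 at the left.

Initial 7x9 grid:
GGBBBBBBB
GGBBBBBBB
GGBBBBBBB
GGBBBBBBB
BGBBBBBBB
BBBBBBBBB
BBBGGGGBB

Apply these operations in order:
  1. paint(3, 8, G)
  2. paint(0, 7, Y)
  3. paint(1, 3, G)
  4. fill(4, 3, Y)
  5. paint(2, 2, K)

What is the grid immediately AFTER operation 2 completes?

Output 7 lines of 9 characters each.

After op 1 paint(3,8,G):
GGBBBBBBB
GGBBBBBBB
GGBBBBBBB
GGBBBBBBG
BGBBBBBBB
BBBBBBBBB
BBBGGGGBB
After op 2 paint(0,7,Y):
GGBBBBBYB
GGBBBBBBB
GGBBBBBBB
GGBBBBBBG
BGBBBBBBB
BBBBBBBBB
BBBGGGGBB

Answer: GGBBBBBYB
GGBBBBBBB
GGBBBBBBB
GGBBBBBBG
BGBBBBBBB
BBBBBBBBB
BBBGGGGBB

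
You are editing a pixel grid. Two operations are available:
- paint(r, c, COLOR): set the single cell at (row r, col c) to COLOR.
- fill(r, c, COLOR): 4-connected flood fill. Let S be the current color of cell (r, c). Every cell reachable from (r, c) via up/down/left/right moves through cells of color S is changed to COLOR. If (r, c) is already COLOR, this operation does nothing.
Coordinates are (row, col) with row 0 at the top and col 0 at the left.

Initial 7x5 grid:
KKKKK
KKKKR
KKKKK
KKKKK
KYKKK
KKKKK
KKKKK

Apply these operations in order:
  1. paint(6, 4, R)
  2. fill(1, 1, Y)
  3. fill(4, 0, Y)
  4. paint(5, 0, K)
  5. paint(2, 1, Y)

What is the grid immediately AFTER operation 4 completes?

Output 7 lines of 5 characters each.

After op 1 paint(6,4,R):
KKKKK
KKKKR
KKKKK
KKKKK
KYKKK
KKKKK
KKKKR
After op 2 fill(1,1,Y) [32 cells changed]:
YYYYY
YYYYR
YYYYY
YYYYY
YYYYY
YYYYY
YYYYR
After op 3 fill(4,0,Y) [0 cells changed]:
YYYYY
YYYYR
YYYYY
YYYYY
YYYYY
YYYYY
YYYYR
After op 4 paint(5,0,K):
YYYYY
YYYYR
YYYYY
YYYYY
YYYYY
KYYYY
YYYYR

Answer: YYYYY
YYYYR
YYYYY
YYYYY
YYYYY
KYYYY
YYYYR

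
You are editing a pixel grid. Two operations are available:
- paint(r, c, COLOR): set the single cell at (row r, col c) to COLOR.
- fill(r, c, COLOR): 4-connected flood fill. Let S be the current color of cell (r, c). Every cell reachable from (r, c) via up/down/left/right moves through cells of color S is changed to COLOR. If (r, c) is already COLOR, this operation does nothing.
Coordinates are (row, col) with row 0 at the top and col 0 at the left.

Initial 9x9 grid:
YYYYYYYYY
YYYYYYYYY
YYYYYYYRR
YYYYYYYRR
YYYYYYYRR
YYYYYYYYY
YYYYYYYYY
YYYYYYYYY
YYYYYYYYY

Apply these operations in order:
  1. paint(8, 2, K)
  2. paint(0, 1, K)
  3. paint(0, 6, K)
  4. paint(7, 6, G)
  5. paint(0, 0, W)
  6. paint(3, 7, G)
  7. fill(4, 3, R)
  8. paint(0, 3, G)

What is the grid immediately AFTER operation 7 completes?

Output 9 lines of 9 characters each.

Answer: WKRRRRKRR
RRRRRRRRR
RRRRRRRRR
RRRRRRRGR
RRRRRRRRR
RRRRRRRRR
RRRRRRRRR
RRRRRRGRR
RRKRRRRRR

Derivation:
After op 1 paint(8,2,K):
YYYYYYYYY
YYYYYYYYY
YYYYYYYRR
YYYYYYYRR
YYYYYYYRR
YYYYYYYYY
YYYYYYYYY
YYYYYYYYY
YYKYYYYYY
After op 2 paint(0,1,K):
YKYYYYYYY
YYYYYYYYY
YYYYYYYRR
YYYYYYYRR
YYYYYYYRR
YYYYYYYYY
YYYYYYYYY
YYYYYYYYY
YYKYYYYYY
After op 3 paint(0,6,K):
YKYYYYKYY
YYYYYYYYY
YYYYYYYRR
YYYYYYYRR
YYYYYYYRR
YYYYYYYYY
YYYYYYYYY
YYYYYYYYY
YYKYYYYYY
After op 4 paint(7,6,G):
YKYYYYKYY
YYYYYYYYY
YYYYYYYRR
YYYYYYYRR
YYYYYYYRR
YYYYYYYYY
YYYYYYYYY
YYYYYYGYY
YYKYYYYYY
After op 5 paint(0,0,W):
WKYYYYKYY
YYYYYYYYY
YYYYYYYRR
YYYYYYYRR
YYYYYYYRR
YYYYYYYYY
YYYYYYYYY
YYYYYYGYY
YYKYYYYYY
After op 6 paint(3,7,G):
WKYYYYKYY
YYYYYYYYY
YYYYYYYRR
YYYYYYYGR
YYYYYYYRR
YYYYYYYYY
YYYYYYYYY
YYYYYYGYY
YYKYYYYYY
After op 7 fill(4,3,R) [70 cells changed]:
WKRRRRKRR
RRRRRRRRR
RRRRRRRRR
RRRRRRRGR
RRRRRRRRR
RRRRRRRRR
RRRRRRRRR
RRRRRRGRR
RRKRRRRRR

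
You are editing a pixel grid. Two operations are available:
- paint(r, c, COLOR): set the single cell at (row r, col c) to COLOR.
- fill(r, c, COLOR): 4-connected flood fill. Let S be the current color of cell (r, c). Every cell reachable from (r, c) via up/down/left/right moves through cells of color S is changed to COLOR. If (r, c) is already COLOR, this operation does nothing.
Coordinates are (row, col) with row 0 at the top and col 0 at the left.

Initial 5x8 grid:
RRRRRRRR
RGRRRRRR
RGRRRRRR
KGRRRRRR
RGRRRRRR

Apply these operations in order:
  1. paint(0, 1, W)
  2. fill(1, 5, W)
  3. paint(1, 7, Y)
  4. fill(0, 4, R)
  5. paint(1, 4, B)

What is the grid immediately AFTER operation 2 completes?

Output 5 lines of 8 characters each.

Answer: RWWWWWWW
RGWWWWWW
RGWWWWWW
KGWWWWWW
RGWWWWWW

Derivation:
After op 1 paint(0,1,W):
RWRRRRRR
RGRRRRRR
RGRRRRRR
KGRRRRRR
RGRRRRRR
After op 2 fill(1,5,W) [30 cells changed]:
RWWWWWWW
RGWWWWWW
RGWWWWWW
KGWWWWWW
RGWWWWWW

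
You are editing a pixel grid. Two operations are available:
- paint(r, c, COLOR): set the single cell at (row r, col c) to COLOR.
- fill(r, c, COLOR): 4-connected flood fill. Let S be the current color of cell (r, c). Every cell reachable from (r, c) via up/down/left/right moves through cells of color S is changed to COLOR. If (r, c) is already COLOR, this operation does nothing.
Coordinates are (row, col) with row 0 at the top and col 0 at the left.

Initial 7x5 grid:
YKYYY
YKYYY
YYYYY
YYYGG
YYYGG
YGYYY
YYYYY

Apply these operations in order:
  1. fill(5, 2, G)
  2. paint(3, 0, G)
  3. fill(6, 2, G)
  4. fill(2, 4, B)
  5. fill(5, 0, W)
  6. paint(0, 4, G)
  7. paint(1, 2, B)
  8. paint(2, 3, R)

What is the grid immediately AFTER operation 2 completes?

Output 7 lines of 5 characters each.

After op 1 fill(5,2,G) [28 cells changed]:
GKGGG
GKGGG
GGGGG
GGGGG
GGGGG
GGGGG
GGGGG
After op 2 paint(3,0,G):
GKGGG
GKGGG
GGGGG
GGGGG
GGGGG
GGGGG
GGGGG

Answer: GKGGG
GKGGG
GGGGG
GGGGG
GGGGG
GGGGG
GGGGG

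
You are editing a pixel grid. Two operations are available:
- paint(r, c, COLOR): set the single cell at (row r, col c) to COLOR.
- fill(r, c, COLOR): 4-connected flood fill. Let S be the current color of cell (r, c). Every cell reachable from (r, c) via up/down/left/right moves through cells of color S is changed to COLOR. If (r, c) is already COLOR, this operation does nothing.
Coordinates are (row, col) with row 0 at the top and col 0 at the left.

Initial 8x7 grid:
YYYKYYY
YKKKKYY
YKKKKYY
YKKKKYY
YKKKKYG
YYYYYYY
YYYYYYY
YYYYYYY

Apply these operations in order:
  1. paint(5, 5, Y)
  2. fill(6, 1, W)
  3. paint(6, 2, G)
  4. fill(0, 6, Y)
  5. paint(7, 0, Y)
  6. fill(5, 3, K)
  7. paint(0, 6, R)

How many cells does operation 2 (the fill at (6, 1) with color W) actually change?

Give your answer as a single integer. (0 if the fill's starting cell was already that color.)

After op 1 paint(5,5,Y):
YYYKYYY
YKKKKYY
YKKKKYY
YKKKKYY
YKKKKYG
YYYYYYY
YYYYYYY
YYYYYYY
After op 2 fill(6,1,W) [38 cells changed]:
WWWKWWW
WKKKKWW
WKKKKWW
WKKKKWW
WKKKKWG
WWWWWWW
WWWWWWW
WWWWWWW

Answer: 38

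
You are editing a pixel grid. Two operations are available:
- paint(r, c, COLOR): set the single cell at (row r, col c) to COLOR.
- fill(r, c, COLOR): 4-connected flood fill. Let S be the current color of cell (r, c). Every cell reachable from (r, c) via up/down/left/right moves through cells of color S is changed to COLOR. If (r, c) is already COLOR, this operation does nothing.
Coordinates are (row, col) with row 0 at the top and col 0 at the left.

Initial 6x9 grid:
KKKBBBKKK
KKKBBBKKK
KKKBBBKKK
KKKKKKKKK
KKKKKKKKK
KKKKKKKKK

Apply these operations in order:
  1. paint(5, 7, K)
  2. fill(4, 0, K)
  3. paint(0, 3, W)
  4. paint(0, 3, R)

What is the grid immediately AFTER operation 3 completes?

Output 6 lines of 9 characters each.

After op 1 paint(5,7,K):
KKKBBBKKK
KKKBBBKKK
KKKBBBKKK
KKKKKKKKK
KKKKKKKKK
KKKKKKKKK
After op 2 fill(4,0,K) [0 cells changed]:
KKKBBBKKK
KKKBBBKKK
KKKBBBKKK
KKKKKKKKK
KKKKKKKKK
KKKKKKKKK
After op 3 paint(0,3,W):
KKKWBBKKK
KKKBBBKKK
KKKBBBKKK
KKKKKKKKK
KKKKKKKKK
KKKKKKKKK

Answer: KKKWBBKKK
KKKBBBKKK
KKKBBBKKK
KKKKKKKKK
KKKKKKKKK
KKKKKKKKK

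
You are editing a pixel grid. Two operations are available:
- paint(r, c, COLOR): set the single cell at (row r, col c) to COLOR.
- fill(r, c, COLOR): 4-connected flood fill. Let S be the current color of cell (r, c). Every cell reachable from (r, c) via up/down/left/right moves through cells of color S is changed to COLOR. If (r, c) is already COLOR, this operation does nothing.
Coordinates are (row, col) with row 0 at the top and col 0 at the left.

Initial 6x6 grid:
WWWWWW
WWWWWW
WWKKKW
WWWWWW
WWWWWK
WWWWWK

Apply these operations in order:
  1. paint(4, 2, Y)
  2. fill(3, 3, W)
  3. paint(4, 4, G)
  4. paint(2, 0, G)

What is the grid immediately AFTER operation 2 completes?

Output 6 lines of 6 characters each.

After op 1 paint(4,2,Y):
WWWWWW
WWWWWW
WWKKKW
WWWWWW
WWYWWK
WWWWWK
After op 2 fill(3,3,W) [0 cells changed]:
WWWWWW
WWWWWW
WWKKKW
WWWWWW
WWYWWK
WWWWWK

Answer: WWWWWW
WWWWWW
WWKKKW
WWWWWW
WWYWWK
WWWWWK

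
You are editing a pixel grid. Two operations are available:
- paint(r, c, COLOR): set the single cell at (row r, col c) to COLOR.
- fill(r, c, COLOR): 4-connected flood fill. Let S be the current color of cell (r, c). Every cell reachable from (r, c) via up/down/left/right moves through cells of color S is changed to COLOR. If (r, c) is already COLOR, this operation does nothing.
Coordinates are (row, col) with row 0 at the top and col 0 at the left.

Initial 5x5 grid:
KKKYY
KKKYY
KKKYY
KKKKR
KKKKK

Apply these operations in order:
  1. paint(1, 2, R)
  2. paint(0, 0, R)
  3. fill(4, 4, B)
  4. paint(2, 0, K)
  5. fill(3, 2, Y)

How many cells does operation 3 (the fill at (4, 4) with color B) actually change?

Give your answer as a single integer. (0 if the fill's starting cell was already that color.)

Answer: 16

Derivation:
After op 1 paint(1,2,R):
KKKYY
KKRYY
KKKYY
KKKKR
KKKKK
After op 2 paint(0,0,R):
RKKYY
KKRYY
KKKYY
KKKKR
KKKKK
After op 3 fill(4,4,B) [16 cells changed]:
RBBYY
BBRYY
BBBYY
BBBBR
BBBBB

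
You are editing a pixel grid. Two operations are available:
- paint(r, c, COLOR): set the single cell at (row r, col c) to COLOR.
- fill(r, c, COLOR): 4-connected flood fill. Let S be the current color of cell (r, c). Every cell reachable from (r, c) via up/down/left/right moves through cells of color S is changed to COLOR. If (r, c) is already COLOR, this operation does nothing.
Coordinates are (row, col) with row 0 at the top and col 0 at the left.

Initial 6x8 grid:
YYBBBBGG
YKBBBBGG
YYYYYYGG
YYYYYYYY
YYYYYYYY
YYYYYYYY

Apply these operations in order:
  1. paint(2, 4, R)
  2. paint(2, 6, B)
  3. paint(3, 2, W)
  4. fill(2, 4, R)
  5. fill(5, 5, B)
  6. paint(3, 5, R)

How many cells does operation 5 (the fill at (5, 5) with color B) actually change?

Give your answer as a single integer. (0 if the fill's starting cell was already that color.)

After op 1 paint(2,4,R):
YYBBBBGG
YKBBBBGG
YYYYRYGG
YYYYYYYY
YYYYYYYY
YYYYYYYY
After op 2 paint(2,6,B):
YYBBBBGG
YKBBBBGG
YYYYRYBG
YYYYYYYY
YYYYYYYY
YYYYYYYY
After op 3 paint(3,2,W):
YYBBBBGG
YKBBBBGG
YYYYRYBG
YYWYYYYY
YYYYYYYY
YYYYYYYY
After op 4 fill(2,4,R) [0 cells changed]:
YYBBBBGG
YKBBBBGG
YYYYRYBG
YYWYYYYY
YYYYYYYY
YYYYYYYY
After op 5 fill(5,5,B) [31 cells changed]:
BBBBBBGG
BKBBBBGG
BBBBRBBG
BBWBBBBB
BBBBBBBB
BBBBBBBB

Answer: 31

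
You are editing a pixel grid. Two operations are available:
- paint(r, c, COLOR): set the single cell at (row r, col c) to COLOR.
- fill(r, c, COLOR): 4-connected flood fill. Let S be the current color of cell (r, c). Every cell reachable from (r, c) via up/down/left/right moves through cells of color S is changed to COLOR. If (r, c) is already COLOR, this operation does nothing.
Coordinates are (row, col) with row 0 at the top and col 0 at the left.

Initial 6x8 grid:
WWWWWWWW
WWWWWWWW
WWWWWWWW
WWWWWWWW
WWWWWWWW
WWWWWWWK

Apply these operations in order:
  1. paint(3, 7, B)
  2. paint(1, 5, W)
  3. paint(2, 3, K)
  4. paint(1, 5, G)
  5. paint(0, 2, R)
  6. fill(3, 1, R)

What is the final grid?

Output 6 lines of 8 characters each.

Answer: RRRRRRRR
RRRRRGRR
RRRKRRRR
RRRRRRRB
RRRRRRRR
RRRRRRRK

Derivation:
After op 1 paint(3,7,B):
WWWWWWWW
WWWWWWWW
WWWWWWWW
WWWWWWWB
WWWWWWWW
WWWWWWWK
After op 2 paint(1,5,W):
WWWWWWWW
WWWWWWWW
WWWWWWWW
WWWWWWWB
WWWWWWWW
WWWWWWWK
After op 3 paint(2,3,K):
WWWWWWWW
WWWWWWWW
WWWKWWWW
WWWWWWWB
WWWWWWWW
WWWWWWWK
After op 4 paint(1,5,G):
WWWWWWWW
WWWWWGWW
WWWKWWWW
WWWWWWWB
WWWWWWWW
WWWWWWWK
After op 5 paint(0,2,R):
WWRWWWWW
WWWWWGWW
WWWKWWWW
WWWWWWWB
WWWWWWWW
WWWWWWWK
After op 6 fill(3,1,R) [43 cells changed]:
RRRRRRRR
RRRRRGRR
RRRKRRRR
RRRRRRRB
RRRRRRRR
RRRRRRRK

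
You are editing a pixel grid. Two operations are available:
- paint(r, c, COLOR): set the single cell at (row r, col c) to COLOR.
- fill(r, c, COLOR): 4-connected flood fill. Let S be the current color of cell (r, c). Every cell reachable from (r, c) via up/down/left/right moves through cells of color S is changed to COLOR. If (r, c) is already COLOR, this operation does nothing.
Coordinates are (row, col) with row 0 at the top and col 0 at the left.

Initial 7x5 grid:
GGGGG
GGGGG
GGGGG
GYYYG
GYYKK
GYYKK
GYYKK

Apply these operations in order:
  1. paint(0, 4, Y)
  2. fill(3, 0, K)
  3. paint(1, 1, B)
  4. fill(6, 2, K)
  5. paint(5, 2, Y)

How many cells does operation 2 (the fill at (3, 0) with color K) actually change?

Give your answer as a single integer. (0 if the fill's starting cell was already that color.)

Answer: 19

Derivation:
After op 1 paint(0,4,Y):
GGGGY
GGGGG
GGGGG
GYYYG
GYYKK
GYYKK
GYYKK
After op 2 fill(3,0,K) [19 cells changed]:
KKKKY
KKKKK
KKKKK
KYYYK
KYYKK
KYYKK
KYYKK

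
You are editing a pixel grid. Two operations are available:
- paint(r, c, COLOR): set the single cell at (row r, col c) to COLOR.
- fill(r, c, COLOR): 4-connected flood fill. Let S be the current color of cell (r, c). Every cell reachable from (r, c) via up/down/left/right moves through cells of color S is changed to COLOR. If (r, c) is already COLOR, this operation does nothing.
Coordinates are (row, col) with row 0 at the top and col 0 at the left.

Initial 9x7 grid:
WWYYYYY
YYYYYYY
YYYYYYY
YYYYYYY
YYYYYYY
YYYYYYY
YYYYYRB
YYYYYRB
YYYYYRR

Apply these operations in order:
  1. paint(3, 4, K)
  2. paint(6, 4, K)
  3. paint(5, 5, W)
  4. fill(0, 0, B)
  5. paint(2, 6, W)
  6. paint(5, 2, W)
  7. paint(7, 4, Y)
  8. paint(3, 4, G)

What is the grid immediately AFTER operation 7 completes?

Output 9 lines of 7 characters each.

After op 1 paint(3,4,K):
WWYYYYY
YYYYYYY
YYYYYYY
YYYYKYY
YYYYYYY
YYYYYYY
YYYYYRB
YYYYYRB
YYYYYRR
After op 2 paint(6,4,K):
WWYYYYY
YYYYYYY
YYYYYYY
YYYYKYY
YYYYYYY
YYYYYYY
YYYYKRB
YYYYYRB
YYYYYRR
After op 3 paint(5,5,W):
WWYYYYY
YYYYYYY
YYYYYYY
YYYYKYY
YYYYYYY
YYYYYWY
YYYYKRB
YYYYYRB
YYYYYRR
After op 4 fill(0,0,B) [2 cells changed]:
BBYYYYY
YYYYYYY
YYYYYYY
YYYYKYY
YYYYYYY
YYYYYWY
YYYYKRB
YYYYYRB
YYYYYRR
After op 5 paint(2,6,W):
BBYYYYY
YYYYYYY
YYYYYYW
YYYYKYY
YYYYYYY
YYYYYWY
YYYYKRB
YYYYYRB
YYYYYRR
After op 6 paint(5,2,W):
BBYYYYY
YYYYYYY
YYYYYYW
YYYYKYY
YYYYYYY
YYWYYWY
YYYYKRB
YYYYYRB
YYYYYRR
After op 7 paint(7,4,Y):
BBYYYYY
YYYYYYY
YYYYYYW
YYYYKYY
YYYYYYY
YYWYYWY
YYYYKRB
YYYYYRB
YYYYYRR

Answer: BBYYYYY
YYYYYYY
YYYYYYW
YYYYKYY
YYYYYYY
YYWYYWY
YYYYKRB
YYYYYRB
YYYYYRR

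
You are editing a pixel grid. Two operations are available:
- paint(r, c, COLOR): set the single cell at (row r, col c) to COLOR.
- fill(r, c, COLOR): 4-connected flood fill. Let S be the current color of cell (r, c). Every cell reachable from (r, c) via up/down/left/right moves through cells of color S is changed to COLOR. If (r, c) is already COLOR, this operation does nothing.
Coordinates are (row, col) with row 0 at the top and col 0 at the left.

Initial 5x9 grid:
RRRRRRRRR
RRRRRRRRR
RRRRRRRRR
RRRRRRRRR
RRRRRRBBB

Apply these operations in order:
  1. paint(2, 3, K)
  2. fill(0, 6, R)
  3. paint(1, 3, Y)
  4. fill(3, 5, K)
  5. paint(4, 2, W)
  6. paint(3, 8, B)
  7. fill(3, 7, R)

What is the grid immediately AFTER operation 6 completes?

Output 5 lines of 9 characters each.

After op 1 paint(2,3,K):
RRRRRRRRR
RRRRRRRRR
RRRKRRRRR
RRRRRRRRR
RRRRRRBBB
After op 2 fill(0,6,R) [0 cells changed]:
RRRRRRRRR
RRRRRRRRR
RRRKRRRRR
RRRRRRRRR
RRRRRRBBB
After op 3 paint(1,3,Y):
RRRRRRRRR
RRRYRRRRR
RRRKRRRRR
RRRRRRRRR
RRRRRRBBB
After op 4 fill(3,5,K) [40 cells changed]:
KKKKKKKKK
KKKYKKKKK
KKKKKKKKK
KKKKKKKKK
KKKKKKBBB
After op 5 paint(4,2,W):
KKKKKKKKK
KKKYKKKKK
KKKKKKKKK
KKKKKKKKK
KKWKKKBBB
After op 6 paint(3,8,B):
KKKKKKKKK
KKKYKKKKK
KKKKKKKKK
KKKKKKKKB
KKWKKKBBB

Answer: KKKKKKKKK
KKKYKKKKK
KKKKKKKKK
KKKKKKKKB
KKWKKKBBB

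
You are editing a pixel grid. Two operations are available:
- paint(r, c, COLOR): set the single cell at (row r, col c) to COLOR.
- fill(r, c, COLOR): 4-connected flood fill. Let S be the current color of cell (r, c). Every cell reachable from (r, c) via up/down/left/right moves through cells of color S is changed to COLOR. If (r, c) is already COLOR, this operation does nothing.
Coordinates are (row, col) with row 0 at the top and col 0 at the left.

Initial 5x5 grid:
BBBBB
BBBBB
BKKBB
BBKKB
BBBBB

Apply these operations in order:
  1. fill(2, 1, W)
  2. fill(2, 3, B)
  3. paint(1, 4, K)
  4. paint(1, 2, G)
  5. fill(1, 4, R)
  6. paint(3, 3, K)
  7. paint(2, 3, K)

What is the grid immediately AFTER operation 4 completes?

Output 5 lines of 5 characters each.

After op 1 fill(2,1,W) [4 cells changed]:
BBBBB
BBBBB
BWWBB
BBWWB
BBBBB
After op 2 fill(2,3,B) [0 cells changed]:
BBBBB
BBBBB
BWWBB
BBWWB
BBBBB
After op 3 paint(1,4,K):
BBBBB
BBBBK
BWWBB
BBWWB
BBBBB
After op 4 paint(1,2,G):
BBBBB
BBGBK
BWWBB
BBWWB
BBBBB

Answer: BBBBB
BBGBK
BWWBB
BBWWB
BBBBB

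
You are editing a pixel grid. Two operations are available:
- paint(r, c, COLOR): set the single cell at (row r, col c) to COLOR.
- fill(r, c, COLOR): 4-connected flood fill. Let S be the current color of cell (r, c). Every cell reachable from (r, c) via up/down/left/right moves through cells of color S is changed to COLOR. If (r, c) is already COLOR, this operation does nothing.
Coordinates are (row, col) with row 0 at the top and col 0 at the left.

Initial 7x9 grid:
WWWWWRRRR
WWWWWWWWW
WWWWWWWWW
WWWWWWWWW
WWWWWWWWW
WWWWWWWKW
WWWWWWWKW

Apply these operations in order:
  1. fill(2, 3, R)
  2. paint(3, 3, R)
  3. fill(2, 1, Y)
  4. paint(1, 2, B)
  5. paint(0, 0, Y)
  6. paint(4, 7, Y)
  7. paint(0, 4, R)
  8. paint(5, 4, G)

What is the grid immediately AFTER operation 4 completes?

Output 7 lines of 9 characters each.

After op 1 fill(2,3,R) [57 cells changed]:
RRRRRRRRR
RRRRRRRRR
RRRRRRRRR
RRRRRRRRR
RRRRRRRRR
RRRRRRRKR
RRRRRRRKR
After op 2 paint(3,3,R):
RRRRRRRRR
RRRRRRRRR
RRRRRRRRR
RRRRRRRRR
RRRRRRRRR
RRRRRRRKR
RRRRRRRKR
After op 3 fill(2,1,Y) [61 cells changed]:
YYYYYYYYY
YYYYYYYYY
YYYYYYYYY
YYYYYYYYY
YYYYYYYYY
YYYYYYYKY
YYYYYYYKY
After op 4 paint(1,2,B):
YYYYYYYYY
YYBYYYYYY
YYYYYYYYY
YYYYYYYYY
YYYYYYYYY
YYYYYYYKY
YYYYYYYKY

Answer: YYYYYYYYY
YYBYYYYYY
YYYYYYYYY
YYYYYYYYY
YYYYYYYYY
YYYYYYYKY
YYYYYYYKY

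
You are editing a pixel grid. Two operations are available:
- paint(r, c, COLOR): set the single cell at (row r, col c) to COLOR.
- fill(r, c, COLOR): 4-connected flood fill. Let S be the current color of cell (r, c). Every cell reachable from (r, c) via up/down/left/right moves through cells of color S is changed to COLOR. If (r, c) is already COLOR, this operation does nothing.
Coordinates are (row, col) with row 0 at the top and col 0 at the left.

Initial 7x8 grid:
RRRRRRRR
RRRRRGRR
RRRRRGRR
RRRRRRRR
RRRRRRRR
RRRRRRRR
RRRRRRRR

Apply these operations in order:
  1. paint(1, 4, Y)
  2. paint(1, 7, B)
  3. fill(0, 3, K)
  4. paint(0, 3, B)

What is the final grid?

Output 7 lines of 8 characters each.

Answer: KKKBKKKK
KKKKYGKB
KKKKKGKK
KKKKKKKK
KKKKKKKK
KKKKKKKK
KKKKKKKK

Derivation:
After op 1 paint(1,4,Y):
RRRRRRRR
RRRRYGRR
RRRRRGRR
RRRRRRRR
RRRRRRRR
RRRRRRRR
RRRRRRRR
After op 2 paint(1,7,B):
RRRRRRRR
RRRRYGRB
RRRRRGRR
RRRRRRRR
RRRRRRRR
RRRRRRRR
RRRRRRRR
After op 3 fill(0,3,K) [52 cells changed]:
KKKKKKKK
KKKKYGKB
KKKKKGKK
KKKKKKKK
KKKKKKKK
KKKKKKKK
KKKKKKKK
After op 4 paint(0,3,B):
KKKBKKKK
KKKKYGKB
KKKKKGKK
KKKKKKKK
KKKKKKKK
KKKKKKKK
KKKKKKKK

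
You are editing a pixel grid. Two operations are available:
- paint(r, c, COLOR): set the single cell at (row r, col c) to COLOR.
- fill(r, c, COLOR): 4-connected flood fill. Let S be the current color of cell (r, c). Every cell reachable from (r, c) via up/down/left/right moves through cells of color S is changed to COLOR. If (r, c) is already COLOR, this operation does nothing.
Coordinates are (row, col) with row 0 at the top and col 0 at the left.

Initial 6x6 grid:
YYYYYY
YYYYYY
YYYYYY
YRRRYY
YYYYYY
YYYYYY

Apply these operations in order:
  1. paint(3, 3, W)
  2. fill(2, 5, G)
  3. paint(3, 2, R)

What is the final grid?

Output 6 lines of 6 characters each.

Answer: GGGGGG
GGGGGG
GGGGGG
GRRWGG
GGGGGG
GGGGGG

Derivation:
After op 1 paint(3,3,W):
YYYYYY
YYYYYY
YYYYYY
YRRWYY
YYYYYY
YYYYYY
After op 2 fill(2,5,G) [33 cells changed]:
GGGGGG
GGGGGG
GGGGGG
GRRWGG
GGGGGG
GGGGGG
After op 3 paint(3,2,R):
GGGGGG
GGGGGG
GGGGGG
GRRWGG
GGGGGG
GGGGGG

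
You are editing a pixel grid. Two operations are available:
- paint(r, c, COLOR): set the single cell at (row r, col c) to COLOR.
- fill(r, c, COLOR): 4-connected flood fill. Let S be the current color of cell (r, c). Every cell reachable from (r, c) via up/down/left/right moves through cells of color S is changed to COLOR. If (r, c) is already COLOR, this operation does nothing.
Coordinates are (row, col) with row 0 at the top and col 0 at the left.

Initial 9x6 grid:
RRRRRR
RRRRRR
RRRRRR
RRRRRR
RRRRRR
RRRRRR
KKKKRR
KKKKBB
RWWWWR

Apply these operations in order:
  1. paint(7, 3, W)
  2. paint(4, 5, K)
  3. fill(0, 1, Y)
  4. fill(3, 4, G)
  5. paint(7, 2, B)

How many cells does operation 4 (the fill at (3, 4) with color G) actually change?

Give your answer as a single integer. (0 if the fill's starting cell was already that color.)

After op 1 paint(7,3,W):
RRRRRR
RRRRRR
RRRRRR
RRRRRR
RRRRRR
RRRRRR
KKKKRR
KKKWBB
RWWWWR
After op 2 paint(4,5,K):
RRRRRR
RRRRRR
RRRRRR
RRRRRR
RRRRRK
RRRRRR
KKKKRR
KKKWBB
RWWWWR
After op 3 fill(0,1,Y) [37 cells changed]:
YYYYYY
YYYYYY
YYYYYY
YYYYYY
YYYYYK
YYYYYY
KKKKYY
KKKWBB
RWWWWR
After op 4 fill(3,4,G) [37 cells changed]:
GGGGGG
GGGGGG
GGGGGG
GGGGGG
GGGGGK
GGGGGG
KKKKGG
KKKWBB
RWWWWR

Answer: 37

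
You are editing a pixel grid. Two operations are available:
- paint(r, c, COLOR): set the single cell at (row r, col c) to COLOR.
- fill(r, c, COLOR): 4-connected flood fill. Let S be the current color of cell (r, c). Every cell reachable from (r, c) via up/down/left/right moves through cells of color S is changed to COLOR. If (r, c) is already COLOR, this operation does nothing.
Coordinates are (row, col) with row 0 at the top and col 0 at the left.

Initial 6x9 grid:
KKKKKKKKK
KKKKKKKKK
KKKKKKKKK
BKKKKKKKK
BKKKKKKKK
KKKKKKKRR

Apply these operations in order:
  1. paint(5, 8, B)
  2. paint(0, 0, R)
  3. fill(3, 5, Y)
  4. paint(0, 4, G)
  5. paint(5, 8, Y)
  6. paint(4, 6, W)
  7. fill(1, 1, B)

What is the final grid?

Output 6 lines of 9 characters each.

Answer: RBBBGBBBB
BBBBBBBBB
BBBBBBBBB
BBBBBBBBB
BBBBBBWBB
BBBBBBBRB

Derivation:
After op 1 paint(5,8,B):
KKKKKKKKK
KKKKKKKKK
KKKKKKKKK
BKKKKKKKK
BKKKKKKKK
KKKKKKKRB
After op 2 paint(0,0,R):
RKKKKKKKK
KKKKKKKKK
KKKKKKKKK
BKKKKKKKK
BKKKKKKKK
KKKKKKKRB
After op 3 fill(3,5,Y) [49 cells changed]:
RYYYYYYYY
YYYYYYYYY
YYYYYYYYY
BYYYYYYYY
BYYYYYYYY
YYYYYYYRB
After op 4 paint(0,4,G):
RYYYGYYYY
YYYYYYYYY
YYYYYYYYY
BYYYYYYYY
BYYYYYYYY
YYYYYYYRB
After op 5 paint(5,8,Y):
RYYYGYYYY
YYYYYYYYY
YYYYYYYYY
BYYYYYYYY
BYYYYYYYY
YYYYYYYRY
After op 6 paint(4,6,W):
RYYYGYYYY
YYYYYYYYY
YYYYYYYYY
BYYYYYYYY
BYYYYYWYY
YYYYYYYRY
After op 7 fill(1,1,B) [48 cells changed]:
RBBBGBBBB
BBBBBBBBB
BBBBBBBBB
BBBBBBBBB
BBBBBBWBB
BBBBBBBRB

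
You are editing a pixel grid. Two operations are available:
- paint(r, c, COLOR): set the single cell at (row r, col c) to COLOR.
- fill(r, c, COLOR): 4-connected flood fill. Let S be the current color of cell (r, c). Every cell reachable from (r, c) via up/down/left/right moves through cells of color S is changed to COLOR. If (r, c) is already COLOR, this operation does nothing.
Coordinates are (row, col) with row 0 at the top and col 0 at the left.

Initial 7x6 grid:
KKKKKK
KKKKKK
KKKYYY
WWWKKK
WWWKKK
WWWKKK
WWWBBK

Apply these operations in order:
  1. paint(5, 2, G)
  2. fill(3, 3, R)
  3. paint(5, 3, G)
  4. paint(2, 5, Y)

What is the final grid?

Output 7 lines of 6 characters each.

After op 1 paint(5,2,G):
KKKKKK
KKKKKK
KKKYYY
WWWKKK
WWWKKK
WWGKKK
WWWBBK
After op 2 fill(3,3,R) [10 cells changed]:
KKKKKK
KKKKKK
KKKYYY
WWWRRR
WWWRRR
WWGRRR
WWWBBR
After op 3 paint(5,3,G):
KKKKKK
KKKKKK
KKKYYY
WWWRRR
WWWRRR
WWGGRR
WWWBBR
After op 4 paint(2,5,Y):
KKKKKK
KKKKKK
KKKYYY
WWWRRR
WWWRRR
WWGGRR
WWWBBR

Answer: KKKKKK
KKKKKK
KKKYYY
WWWRRR
WWWRRR
WWGGRR
WWWBBR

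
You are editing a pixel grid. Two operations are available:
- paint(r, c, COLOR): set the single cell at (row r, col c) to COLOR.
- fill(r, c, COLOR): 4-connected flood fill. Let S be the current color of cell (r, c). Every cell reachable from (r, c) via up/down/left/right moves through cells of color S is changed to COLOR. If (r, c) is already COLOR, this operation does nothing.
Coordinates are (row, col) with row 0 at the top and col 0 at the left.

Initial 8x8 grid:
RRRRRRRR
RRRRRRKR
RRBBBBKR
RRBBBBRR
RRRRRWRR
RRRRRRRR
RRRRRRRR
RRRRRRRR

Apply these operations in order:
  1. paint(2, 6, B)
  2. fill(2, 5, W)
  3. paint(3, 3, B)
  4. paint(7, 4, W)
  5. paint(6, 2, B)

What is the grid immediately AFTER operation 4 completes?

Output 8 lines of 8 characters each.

Answer: RRRRRRRR
RRRRRRKR
RRWWWWWR
RRWBWWRR
RRRRRWRR
RRRRRRRR
RRRRRRRR
RRRRWRRR

Derivation:
After op 1 paint(2,6,B):
RRRRRRRR
RRRRRRKR
RRBBBBBR
RRBBBBRR
RRRRRWRR
RRRRRRRR
RRRRRRRR
RRRRRRRR
After op 2 fill(2,5,W) [9 cells changed]:
RRRRRRRR
RRRRRRKR
RRWWWWWR
RRWWWWRR
RRRRRWRR
RRRRRRRR
RRRRRRRR
RRRRRRRR
After op 3 paint(3,3,B):
RRRRRRRR
RRRRRRKR
RRWWWWWR
RRWBWWRR
RRRRRWRR
RRRRRRRR
RRRRRRRR
RRRRRRRR
After op 4 paint(7,4,W):
RRRRRRRR
RRRRRRKR
RRWWWWWR
RRWBWWRR
RRRRRWRR
RRRRRRRR
RRRRRRRR
RRRRWRRR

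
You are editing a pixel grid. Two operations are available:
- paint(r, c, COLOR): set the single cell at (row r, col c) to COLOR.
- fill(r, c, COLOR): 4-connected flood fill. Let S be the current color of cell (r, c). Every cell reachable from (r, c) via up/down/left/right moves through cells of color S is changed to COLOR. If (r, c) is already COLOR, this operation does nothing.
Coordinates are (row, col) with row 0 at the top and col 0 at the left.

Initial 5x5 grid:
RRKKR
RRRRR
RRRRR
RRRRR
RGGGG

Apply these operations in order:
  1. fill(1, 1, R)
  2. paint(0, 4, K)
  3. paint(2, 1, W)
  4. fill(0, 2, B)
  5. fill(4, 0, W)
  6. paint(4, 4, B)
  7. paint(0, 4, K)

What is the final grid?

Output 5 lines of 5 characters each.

Answer: WWBBK
WWWWW
WWWWW
WWWWW
WGGGB

Derivation:
After op 1 fill(1,1,R) [0 cells changed]:
RRKKR
RRRRR
RRRRR
RRRRR
RGGGG
After op 2 paint(0,4,K):
RRKKK
RRRRR
RRRRR
RRRRR
RGGGG
After op 3 paint(2,1,W):
RRKKK
RRRRR
RWRRR
RRRRR
RGGGG
After op 4 fill(0,2,B) [3 cells changed]:
RRBBB
RRRRR
RWRRR
RRRRR
RGGGG
After op 5 fill(4,0,W) [17 cells changed]:
WWBBB
WWWWW
WWWWW
WWWWW
WGGGG
After op 6 paint(4,4,B):
WWBBB
WWWWW
WWWWW
WWWWW
WGGGB
After op 7 paint(0,4,K):
WWBBK
WWWWW
WWWWW
WWWWW
WGGGB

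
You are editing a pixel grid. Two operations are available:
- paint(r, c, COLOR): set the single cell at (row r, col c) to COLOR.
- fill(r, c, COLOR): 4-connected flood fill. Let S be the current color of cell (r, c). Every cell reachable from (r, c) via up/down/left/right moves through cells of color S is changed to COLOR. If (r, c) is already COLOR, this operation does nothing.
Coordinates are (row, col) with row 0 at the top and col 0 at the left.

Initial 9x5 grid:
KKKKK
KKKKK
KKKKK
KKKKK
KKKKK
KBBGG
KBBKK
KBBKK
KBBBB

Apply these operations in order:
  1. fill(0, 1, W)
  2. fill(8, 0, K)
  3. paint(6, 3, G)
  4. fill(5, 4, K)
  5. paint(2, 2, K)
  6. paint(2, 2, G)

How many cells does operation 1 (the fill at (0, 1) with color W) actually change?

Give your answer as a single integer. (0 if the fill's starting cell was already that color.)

Answer: 29

Derivation:
After op 1 fill(0,1,W) [29 cells changed]:
WWWWW
WWWWW
WWWWW
WWWWW
WWWWW
WBBGG
WBBKK
WBBKK
WBBBB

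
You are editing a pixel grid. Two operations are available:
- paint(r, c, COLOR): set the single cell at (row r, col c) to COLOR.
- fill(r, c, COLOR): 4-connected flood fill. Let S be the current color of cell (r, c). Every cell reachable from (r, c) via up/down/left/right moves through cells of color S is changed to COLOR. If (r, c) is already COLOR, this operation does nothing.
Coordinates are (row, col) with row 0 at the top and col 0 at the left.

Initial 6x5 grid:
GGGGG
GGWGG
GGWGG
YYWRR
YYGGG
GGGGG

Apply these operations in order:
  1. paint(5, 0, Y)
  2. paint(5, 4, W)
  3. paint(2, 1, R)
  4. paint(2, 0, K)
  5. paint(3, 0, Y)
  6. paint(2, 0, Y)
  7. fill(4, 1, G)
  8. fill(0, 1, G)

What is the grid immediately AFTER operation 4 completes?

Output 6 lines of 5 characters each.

After op 1 paint(5,0,Y):
GGGGG
GGWGG
GGWGG
YYWRR
YYGGG
YGGGG
After op 2 paint(5,4,W):
GGGGG
GGWGG
GGWGG
YYWRR
YYGGG
YGGGW
After op 3 paint(2,1,R):
GGGGG
GGWGG
GRWGG
YYWRR
YYGGG
YGGGW
After op 4 paint(2,0,K):
GGGGG
GGWGG
KRWGG
YYWRR
YYGGG
YGGGW

Answer: GGGGG
GGWGG
KRWGG
YYWRR
YYGGG
YGGGW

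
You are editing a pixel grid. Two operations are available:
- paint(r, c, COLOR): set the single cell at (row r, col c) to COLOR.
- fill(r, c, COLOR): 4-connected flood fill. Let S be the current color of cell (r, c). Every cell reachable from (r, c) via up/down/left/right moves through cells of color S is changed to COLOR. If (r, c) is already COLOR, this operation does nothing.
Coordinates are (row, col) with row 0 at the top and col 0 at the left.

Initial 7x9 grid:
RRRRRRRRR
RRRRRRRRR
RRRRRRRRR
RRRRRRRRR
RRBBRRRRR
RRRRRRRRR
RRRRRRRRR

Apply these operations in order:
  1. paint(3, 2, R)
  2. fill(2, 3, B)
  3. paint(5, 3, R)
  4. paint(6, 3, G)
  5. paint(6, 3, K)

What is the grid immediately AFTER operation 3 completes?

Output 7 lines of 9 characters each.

After op 1 paint(3,2,R):
RRRRRRRRR
RRRRRRRRR
RRRRRRRRR
RRRRRRRRR
RRBBRRRRR
RRRRRRRRR
RRRRRRRRR
After op 2 fill(2,3,B) [61 cells changed]:
BBBBBBBBB
BBBBBBBBB
BBBBBBBBB
BBBBBBBBB
BBBBBBBBB
BBBBBBBBB
BBBBBBBBB
After op 3 paint(5,3,R):
BBBBBBBBB
BBBBBBBBB
BBBBBBBBB
BBBBBBBBB
BBBBBBBBB
BBBRBBBBB
BBBBBBBBB

Answer: BBBBBBBBB
BBBBBBBBB
BBBBBBBBB
BBBBBBBBB
BBBBBBBBB
BBBRBBBBB
BBBBBBBBB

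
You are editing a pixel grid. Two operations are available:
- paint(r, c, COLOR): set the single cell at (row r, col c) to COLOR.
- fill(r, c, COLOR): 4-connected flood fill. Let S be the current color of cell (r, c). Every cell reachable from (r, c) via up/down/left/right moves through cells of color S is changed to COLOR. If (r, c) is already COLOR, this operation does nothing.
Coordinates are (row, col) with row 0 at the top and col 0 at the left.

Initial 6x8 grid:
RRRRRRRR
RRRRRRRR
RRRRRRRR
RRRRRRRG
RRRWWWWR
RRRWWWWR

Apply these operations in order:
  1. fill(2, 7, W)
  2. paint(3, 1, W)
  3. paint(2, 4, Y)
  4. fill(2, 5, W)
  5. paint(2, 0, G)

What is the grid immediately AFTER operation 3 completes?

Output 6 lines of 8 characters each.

After op 1 fill(2,7,W) [37 cells changed]:
WWWWWWWW
WWWWWWWW
WWWWWWWW
WWWWWWWG
WWWWWWWR
WWWWWWWR
After op 2 paint(3,1,W):
WWWWWWWW
WWWWWWWW
WWWWWWWW
WWWWWWWG
WWWWWWWR
WWWWWWWR
After op 3 paint(2,4,Y):
WWWWWWWW
WWWWWWWW
WWWWYWWW
WWWWWWWG
WWWWWWWR
WWWWWWWR

Answer: WWWWWWWW
WWWWWWWW
WWWWYWWW
WWWWWWWG
WWWWWWWR
WWWWWWWR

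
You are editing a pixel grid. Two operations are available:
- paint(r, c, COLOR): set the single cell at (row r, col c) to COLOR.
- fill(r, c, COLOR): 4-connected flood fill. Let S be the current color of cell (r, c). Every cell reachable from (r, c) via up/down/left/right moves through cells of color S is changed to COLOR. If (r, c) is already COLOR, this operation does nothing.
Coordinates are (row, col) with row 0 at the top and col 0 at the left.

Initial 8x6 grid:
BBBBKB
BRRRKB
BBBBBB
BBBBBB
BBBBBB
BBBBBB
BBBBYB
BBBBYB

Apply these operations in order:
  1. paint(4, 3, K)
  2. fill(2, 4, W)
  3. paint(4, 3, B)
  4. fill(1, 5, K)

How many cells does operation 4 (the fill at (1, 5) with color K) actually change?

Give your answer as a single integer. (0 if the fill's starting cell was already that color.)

Answer: 40

Derivation:
After op 1 paint(4,3,K):
BBBBKB
BRRRKB
BBBBBB
BBBBBB
BBBKBB
BBBBBB
BBBBYB
BBBBYB
After op 2 fill(2,4,W) [40 cells changed]:
WWWWKW
WRRRKW
WWWWWW
WWWWWW
WWWKWW
WWWWWW
WWWWYW
WWWWYW
After op 3 paint(4,3,B):
WWWWKW
WRRRKW
WWWWWW
WWWWWW
WWWBWW
WWWWWW
WWWWYW
WWWWYW
After op 4 fill(1,5,K) [40 cells changed]:
KKKKKK
KRRRKK
KKKKKK
KKKKKK
KKKBKK
KKKKKK
KKKKYK
KKKKYK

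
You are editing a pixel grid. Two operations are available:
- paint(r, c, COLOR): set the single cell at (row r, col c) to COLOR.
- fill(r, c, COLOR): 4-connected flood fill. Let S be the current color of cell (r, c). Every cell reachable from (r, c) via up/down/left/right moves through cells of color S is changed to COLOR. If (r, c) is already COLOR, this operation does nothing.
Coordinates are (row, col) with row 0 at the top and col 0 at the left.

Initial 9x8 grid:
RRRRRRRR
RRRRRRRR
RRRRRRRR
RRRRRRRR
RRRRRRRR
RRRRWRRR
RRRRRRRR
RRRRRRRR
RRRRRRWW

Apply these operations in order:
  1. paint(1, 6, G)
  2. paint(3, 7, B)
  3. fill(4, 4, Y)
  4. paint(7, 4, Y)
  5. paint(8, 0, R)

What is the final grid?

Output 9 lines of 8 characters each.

Answer: YYYYYYYY
YYYYYYGY
YYYYYYYY
YYYYYYYB
YYYYYYYY
YYYYWYYY
YYYYYYYY
YYYYYYYY
RYYYYYWW

Derivation:
After op 1 paint(1,6,G):
RRRRRRRR
RRRRRRGR
RRRRRRRR
RRRRRRRR
RRRRRRRR
RRRRWRRR
RRRRRRRR
RRRRRRRR
RRRRRRWW
After op 2 paint(3,7,B):
RRRRRRRR
RRRRRRGR
RRRRRRRR
RRRRRRRB
RRRRRRRR
RRRRWRRR
RRRRRRRR
RRRRRRRR
RRRRRRWW
After op 3 fill(4,4,Y) [67 cells changed]:
YYYYYYYY
YYYYYYGY
YYYYYYYY
YYYYYYYB
YYYYYYYY
YYYYWYYY
YYYYYYYY
YYYYYYYY
YYYYYYWW
After op 4 paint(7,4,Y):
YYYYYYYY
YYYYYYGY
YYYYYYYY
YYYYYYYB
YYYYYYYY
YYYYWYYY
YYYYYYYY
YYYYYYYY
YYYYYYWW
After op 5 paint(8,0,R):
YYYYYYYY
YYYYYYGY
YYYYYYYY
YYYYYYYB
YYYYYYYY
YYYYWYYY
YYYYYYYY
YYYYYYYY
RYYYYYWW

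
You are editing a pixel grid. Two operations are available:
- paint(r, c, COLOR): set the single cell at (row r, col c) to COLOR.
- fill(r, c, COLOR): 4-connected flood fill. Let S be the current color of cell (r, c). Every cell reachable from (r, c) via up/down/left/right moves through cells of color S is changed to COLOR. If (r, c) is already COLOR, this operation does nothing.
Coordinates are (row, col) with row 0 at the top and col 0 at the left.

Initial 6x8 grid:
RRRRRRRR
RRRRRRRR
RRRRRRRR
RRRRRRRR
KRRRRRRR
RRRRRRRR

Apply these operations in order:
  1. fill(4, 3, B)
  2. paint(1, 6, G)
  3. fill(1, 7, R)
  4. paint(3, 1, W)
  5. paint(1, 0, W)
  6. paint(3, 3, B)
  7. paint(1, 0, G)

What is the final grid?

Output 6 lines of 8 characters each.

Answer: RRRRRRRR
GRRRRRGR
RRRRRRRR
RWRBRRRR
KRRRRRRR
RRRRRRRR

Derivation:
After op 1 fill(4,3,B) [47 cells changed]:
BBBBBBBB
BBBBBBBB
BBBBBBBB
BBBBBBBB
KBBBBBBB
BBBBBBBB
After op 2 paint(1,6,G):
BBBBBBBB
BBBBBBGB
BBBBBBBB
BBBBBBBB
KBBBBBBB
BBBBBBBB
After op 3 fill(1,7,R) [46 cells changed]:
RRRRRRRR
RRRRRRGR
RRRRRRRR
RRRRRRRR
KRRRRRRR
RRRRRRRR
After op 4 paint(3,1,W):
RRRRRRRR
RRRRRRGR
RRRRRRRR
RWRRRRRR
KRRRRRRR
RRRRRRRR
After op 5 paint(1,0,W):
RRRRRRRR
WRRRRRGR
RRRRRRRR
RWRRRRRR
KRRRRRRR
RRRRRRRR
After op 6 paint(3,3,B):
RRRRRRRR
WRRRRRGR
RRRRRRRR
RWRBRRRR
KRRRRRRR
RRRRRRRR
After op 7 paint(1,0,G):
RRRRRRRR
GRRRRRGR
RRRRRRRR
RWRBRRRR
KRRRRRRR
RRRRRRRR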